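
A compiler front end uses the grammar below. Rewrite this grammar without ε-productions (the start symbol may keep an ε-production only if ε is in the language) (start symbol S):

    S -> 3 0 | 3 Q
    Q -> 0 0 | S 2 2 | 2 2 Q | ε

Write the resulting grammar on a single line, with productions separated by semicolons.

Nullable set = {Q}.
ε ∉ L(G), so no ε-production is kept.
Add the nullable-subset variants: S → 3 Q gives 3 Q | 3. Q → 2 2 Q gives 2 2 Q | 2 2.

S -> 3 0 | 3 Q | 3; Q -> 0 0 | S 2 2 | 2 2 Q | 2 2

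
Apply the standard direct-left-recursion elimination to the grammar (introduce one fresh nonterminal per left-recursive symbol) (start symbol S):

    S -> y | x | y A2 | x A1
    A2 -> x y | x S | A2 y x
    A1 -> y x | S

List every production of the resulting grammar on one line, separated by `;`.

S -> y | x | y A2 | x A1; A2 -> x y A2' | x S A2'; A1 -> y x | S; A2' -> y x A2' | eps

Left recursion appears on A2.
For A2: α = {y x}, β = {x y, x S}. Rewrite as A2 → β A2' and A2' → α A2' | ε.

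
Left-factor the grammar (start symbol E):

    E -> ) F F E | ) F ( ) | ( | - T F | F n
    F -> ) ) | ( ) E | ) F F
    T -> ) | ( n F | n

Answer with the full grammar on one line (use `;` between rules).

E has alternatives sharing prefix ') F': factor to E → ) F E' with E' → F E | ( ).
F has alternatives sharing prefix ')': factor to F → ) F' with F' → ) | F F.

E -> ( | - T F | F n | ) F E'; F -> ( ) E | ) F'; T -> ) | ( n F | n; E' -> F E | ( ); F' -> ) | F F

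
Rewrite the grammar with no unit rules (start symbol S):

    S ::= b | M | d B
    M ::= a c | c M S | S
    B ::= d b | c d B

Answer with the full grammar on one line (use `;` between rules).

S ::= b | d B | a c | c M S; M ::= b | d B | a c | c M S; B ::= d b | c d B

Unit pairs: M ⇒* {S}; S ⇒* {M}.
For every A with A ⇒* B via unit rules, add B's non-unit alternatives to A; then delete every rule of the form X → Y.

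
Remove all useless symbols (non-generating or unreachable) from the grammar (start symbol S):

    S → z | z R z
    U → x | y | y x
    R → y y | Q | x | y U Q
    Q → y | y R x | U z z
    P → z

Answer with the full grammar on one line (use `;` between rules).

S → z | z R z; U → x | y | y x; R → y y | Q | x | y U Q; Q → y | y R x | U z z

Generating nonterminals: {P, Q, R, S, U}.
Reachable from S after that: {Q, R, S, U}.
Removed useless symbols: {P} and every production mentioning them.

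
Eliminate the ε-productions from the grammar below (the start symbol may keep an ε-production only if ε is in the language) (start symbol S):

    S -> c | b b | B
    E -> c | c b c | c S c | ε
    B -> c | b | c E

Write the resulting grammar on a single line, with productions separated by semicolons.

The nullable symbols are {E}.
ε ∉ L(G), so no ε-production is kept.

S -> c | b b | B; E -> c | c b c | c S c; B -> c | b | c E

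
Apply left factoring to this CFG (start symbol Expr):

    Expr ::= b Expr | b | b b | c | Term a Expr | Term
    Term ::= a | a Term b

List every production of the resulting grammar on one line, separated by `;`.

Expr ::= c | b Expr1 | Term Expr2; Term ::= a Term1; Expr1 ::= Expr | ε | b; Expr2 ::= a Expr | ε; Term1 ::= ε | Term b

Expr has alternatives sharing prefix 'b': factor to Expr → b Expr1 with Expr1 → Expr | ε | b.
Expr has alternatives sharing prefix 'Term': factor to Expr → Term Expr2 with Expr2 → a Expr | ε.
Term has alternatives sharing prefix 'a': factor to Term → a Term1 with Term1 → ε | Term b.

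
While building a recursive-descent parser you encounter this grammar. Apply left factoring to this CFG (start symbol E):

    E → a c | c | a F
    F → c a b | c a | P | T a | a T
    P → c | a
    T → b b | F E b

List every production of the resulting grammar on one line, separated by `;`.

E → c | a E'; F → P | T a | a T | c a F'; P → c | a; T → b b | F E b; E' → c | F; F' → b | ε

E has alternatives sharing prefix 'a': factor to E → a E' with E' → c | F.
F has alternatives sharing prefix 'c a': factor to F → c a F' with F' → b | ε.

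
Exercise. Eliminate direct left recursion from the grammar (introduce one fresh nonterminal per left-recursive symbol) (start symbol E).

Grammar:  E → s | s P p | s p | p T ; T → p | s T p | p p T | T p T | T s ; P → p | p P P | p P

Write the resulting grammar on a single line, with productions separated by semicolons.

E → s | s P p | s p | p T; T → p T' | s T p T' | p p T T'; P → p | p P P | p P; T' → p T T' | s T' | ε

Directly left-recursive nonterminal: T.
For T: α = {p T, s}, β = {p, s T p, p p T}. Rewrite as T → β T' and T' → α T' | ε.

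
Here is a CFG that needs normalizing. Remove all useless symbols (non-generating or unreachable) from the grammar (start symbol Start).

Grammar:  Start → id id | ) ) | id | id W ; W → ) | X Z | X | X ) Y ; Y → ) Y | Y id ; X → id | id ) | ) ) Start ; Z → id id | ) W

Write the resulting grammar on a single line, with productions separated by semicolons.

Start → id id | ) ) | id | id W; W → ) | X Z | X; X → id | id ) | ) ) Start; Z → id id | ) W

Generating nonterminals: {Start, W, X, Z}.
Reachable from Start after that: {Start, W, X, Z}.
Removed useless symbols: {Y} and every production mentioning them.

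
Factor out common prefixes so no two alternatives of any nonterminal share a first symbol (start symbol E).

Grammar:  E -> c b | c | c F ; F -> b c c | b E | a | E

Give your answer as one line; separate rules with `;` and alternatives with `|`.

E -> c E'; F -> a | E | b F'; E' -> b | epsilon | F; F' -> c c | E

E has alternatives sharing prefix 'c': factor to E → c E' with E' → b | ε | F.
F has alternatives sharing prefix 'b': factor to F → b F' with F' → c c | E.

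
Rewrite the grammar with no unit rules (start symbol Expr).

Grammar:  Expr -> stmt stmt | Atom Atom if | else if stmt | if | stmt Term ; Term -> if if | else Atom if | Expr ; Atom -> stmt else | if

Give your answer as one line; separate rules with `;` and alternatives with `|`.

Expr -> stmt stmt | Atom Atom if | else if stmt | if | stmt Term; Term -> if if | else Atom if | stmt stmt | Atom Atom if | else if stmt | if | stmt Term; Atom -> stmt else | if

Unit pairs: Term ⇒* {Expr}.
Replace each nonterminal's rules with the union of the non-unit rules of every nonterminal it unit-derives.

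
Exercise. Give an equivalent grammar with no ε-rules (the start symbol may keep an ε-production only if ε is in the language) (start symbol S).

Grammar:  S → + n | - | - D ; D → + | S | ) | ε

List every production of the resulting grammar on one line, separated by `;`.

The nullable symbols are {D}.
ε ∉ L(G), so no ε-production is kept.

S → + n | - | - D; D → + | S | )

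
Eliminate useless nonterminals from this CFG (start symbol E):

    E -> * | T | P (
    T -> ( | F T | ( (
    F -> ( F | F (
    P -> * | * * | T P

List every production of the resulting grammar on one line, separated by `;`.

E -> * | T | P (; T -> ( | ( (; P -> * | * * | T P

Generating nonterminals: {E, P, T}.
Reachable from E after that: {E, P, T}.
Removed useless symbols: {F} and every production mentioning them.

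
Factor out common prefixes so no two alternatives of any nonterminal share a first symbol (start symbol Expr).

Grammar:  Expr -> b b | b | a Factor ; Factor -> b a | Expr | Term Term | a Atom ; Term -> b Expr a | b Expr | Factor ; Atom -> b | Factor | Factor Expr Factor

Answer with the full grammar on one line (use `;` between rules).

Expr has alternatives sharing prefix 'b': factor to Expr → b Expr1 with Expr1 → b | ε.
Term has alternatives sharing prefix 'b Expr': factor to Term → b Expr Term1 with Term1 → a | ε.
Atom has alternatives sharing prefix 'Factor': factor to Atom → Factor Atom1 with Atom1 → ε | Expr Factor.

Expr -> a Factor | b Expr1; Factor -> b a | Expr | Term Term | a Atom; Term -> Factor | b Expr Term1; Atom -> b | Factor Atom1; Expr1 -> b | ε; Term1 -> a | ε; Atom1 -> ε | Expr Factor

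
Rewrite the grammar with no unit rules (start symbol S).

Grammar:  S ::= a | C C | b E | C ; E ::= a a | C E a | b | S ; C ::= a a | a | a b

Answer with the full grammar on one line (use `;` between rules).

Unit pairs: E ⇒* {C, S}; S ⇒* {C}.
For every A with A ⇒* B via unit rules, add B's non-unit alternatives to A; then delete every rule of the form X → Y.

S ::= a a | a | a b | C C | b E; E ::= a a | C E a | b | a | a b | C C | b E; C ::= a a | a | a b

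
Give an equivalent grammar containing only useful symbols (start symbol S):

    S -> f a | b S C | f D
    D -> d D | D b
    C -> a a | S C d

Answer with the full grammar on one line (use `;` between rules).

Generating nonterminals: {C, S}.
Reachable from S after that: {C, S}.
Removed useless symbols: {D} and every production mentioning them.

S -> f a | b S C; C -> a a | S C d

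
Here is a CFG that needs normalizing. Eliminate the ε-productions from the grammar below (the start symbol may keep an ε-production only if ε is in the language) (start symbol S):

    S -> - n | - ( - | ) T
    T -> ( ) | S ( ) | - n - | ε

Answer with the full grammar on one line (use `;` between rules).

Nullable set = {T}.
ε ∉ L(G), so no ε-production is kept.
Add the nullable-subset variants: S → ) T gives ) T | ).

S -> - n | - ( - | ) T | ); T -> ( ) | S ( ) | - n -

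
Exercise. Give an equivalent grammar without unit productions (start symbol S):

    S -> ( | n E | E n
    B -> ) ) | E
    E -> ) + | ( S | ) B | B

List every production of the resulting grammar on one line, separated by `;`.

S -> ( | n E | E n; B -> ) ) | ) + | ( S | ) B; E -> ) ) | ) + | ( S | ) B

Unit pairs: B ⇒* {E}; E ⇒* {B}.
Replace each nonterminal's rules with the union of the non-unit rules of every nonterminal it unit-derives.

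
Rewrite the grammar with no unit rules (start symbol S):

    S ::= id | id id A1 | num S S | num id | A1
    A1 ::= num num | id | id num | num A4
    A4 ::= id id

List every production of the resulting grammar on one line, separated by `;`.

S ::= num num | id | id num | num A4 | id id A1 | num S S | num id; A1 ::= num num | id | id num | num A4; A4 ::= id id

Unit pairs: S ⇒* {A1}.
Replace each nonterminal's rules with the union of the non-unit rules of every nonterminal it unit-derives.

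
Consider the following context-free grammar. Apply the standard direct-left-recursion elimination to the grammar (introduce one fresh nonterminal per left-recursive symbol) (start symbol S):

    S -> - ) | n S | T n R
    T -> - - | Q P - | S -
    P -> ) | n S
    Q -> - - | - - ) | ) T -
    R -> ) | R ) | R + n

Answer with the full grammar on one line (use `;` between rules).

R is directly left-recursive.
For R: α = {), + n}, β = {)}. Rewrite as R → β R' and R' → α R' | ε.

S -> - ) | n S | T n R; T -> - - | Q P - | S -; P -> ) | n S; Q -> - - | - - ) | ) T -; R -> ) R'; R' -> ) R' | + n R' | ε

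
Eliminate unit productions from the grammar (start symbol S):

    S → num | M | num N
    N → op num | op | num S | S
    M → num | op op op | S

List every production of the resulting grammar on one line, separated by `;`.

S → num | num N | op op op; N → num | num N | op num | op | num S | op op op; M → num | num N | op op op

Unit pairs: M ⇒* {S}; N ⇒* {M, S}; S ⇒* {M}.
For every A with A ⇒* B via unit rules, add B's non-unit alternatives to A; then delete every rule of the form X → Y.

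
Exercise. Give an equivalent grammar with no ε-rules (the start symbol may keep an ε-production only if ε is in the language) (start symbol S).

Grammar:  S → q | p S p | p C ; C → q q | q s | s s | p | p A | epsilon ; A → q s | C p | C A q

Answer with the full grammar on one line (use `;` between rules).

The nullable symbols are {C}.
ε ∉ L(G), so no ε-production is kept.
Expand every rule over subsets of its nullable positions: S → p C gives p C | p. A → C p gives C p | p. A → C A q gives C A q | A q.

S → q | p S p | p C | p; C → q q | q s | s s | p | p A; A → q s | C p | p | C A q | A q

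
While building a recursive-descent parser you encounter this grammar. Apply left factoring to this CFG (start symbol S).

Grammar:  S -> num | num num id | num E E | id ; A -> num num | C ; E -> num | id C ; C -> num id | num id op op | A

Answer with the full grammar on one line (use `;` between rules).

S has alternatives sharing prefix 'num': factor to S → num S' with S' → ε | num id | E E.
C has alternatives sharing prefix 'num id': factor to C → num id C' with C' → ε | op op.

S -> id | num S'; A -> num num | C; E -> num | id C; C -> A | num id C'; S' -> ε | num id | E E; C' -> ε | op op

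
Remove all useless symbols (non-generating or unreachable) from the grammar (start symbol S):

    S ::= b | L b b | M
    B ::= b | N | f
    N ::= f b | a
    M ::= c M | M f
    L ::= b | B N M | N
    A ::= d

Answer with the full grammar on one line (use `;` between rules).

Generating nonterminals: {A, B, L, N, S}.
Reachable from S after that: {L, N, S}.
Removed useless symbols: {A, B, M} and every production mentioning them.

S ::= b | L b b; N ::= f b | a; L ::= b | N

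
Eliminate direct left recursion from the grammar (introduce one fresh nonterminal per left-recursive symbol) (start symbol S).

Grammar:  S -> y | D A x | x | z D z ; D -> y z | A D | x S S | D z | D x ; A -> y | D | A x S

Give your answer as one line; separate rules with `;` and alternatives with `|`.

S -> y | D A x | x | z D z; D -> y z D' | A D D' | x S S D'; A -> y A' | D A'; D' -> z D' | x D' | epsilon; A' -> x S A' | epsilon

Left recursion appears on D, A.
For D: α = {z, x}, β = {y z, A D, x S S}. Rewrite as D → β D' and D' → α D' | ε.
For A: α = {x S}, β = {y, D}. Rewrite as A → β A' and A' → α A' | ε.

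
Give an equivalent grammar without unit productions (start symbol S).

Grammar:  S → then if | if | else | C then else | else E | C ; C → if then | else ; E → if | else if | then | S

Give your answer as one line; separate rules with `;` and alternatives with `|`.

S → if then | else | then if | if | C then else | else E; C → if then | else; E → if | else if | then | if then | else | then if | C then else | else E

Unit pairs: E ⇒* {C, S}; S ⇒* {C}.
For each unit pair (A, B), copy every non-unit production of B to A, then drop all unit productions.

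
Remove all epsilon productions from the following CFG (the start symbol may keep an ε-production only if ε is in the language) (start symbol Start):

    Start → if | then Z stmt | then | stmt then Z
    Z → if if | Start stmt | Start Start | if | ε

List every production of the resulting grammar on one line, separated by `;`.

Start → if | then Z stmt | then stmt | then | stmt then Z | stmt then; Z → if if | Start stmt | Start Start | if

Nullable set = {Z}.
ε ∉ L(G), so no ε-production is kept.
Expand every rule over subsets of its nullable positions: Start → then Z stmt gives then Z stmt | then stmt. Start → stmt then Z gives stmt then Z | stmt then.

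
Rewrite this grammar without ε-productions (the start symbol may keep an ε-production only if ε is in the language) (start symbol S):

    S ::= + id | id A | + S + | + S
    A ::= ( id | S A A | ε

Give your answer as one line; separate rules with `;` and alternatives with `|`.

The nullable symbols are {A}.
ε ∉ L(G), so no ε-production is kept.
Add the nullable-subset variants: S → id A gives id A | id. A → S A A gives S A A | S A | S.

S ::= + id | id A | id | + S + | + S; A ::= ( id | S A A | S A | S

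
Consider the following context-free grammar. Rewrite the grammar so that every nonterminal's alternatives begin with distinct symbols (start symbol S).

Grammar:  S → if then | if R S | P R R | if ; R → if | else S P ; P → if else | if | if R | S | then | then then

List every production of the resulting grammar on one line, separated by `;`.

S has alternatives sharing prefix 'if': factor to S → if S' with S' → then | R S | ε.
P has alternatives sharing prefix 'if': factor to P → if P' with P' → else | ε | R.
P has alternatives sharing prefix 'then': factor to P → then P'' with P'' → ε | then.

S → P R R | if S'; R → if | else S P; P → S | if P' | then P''; S' → then | R S | ε; P' → else | ε | R; P'' → ε | then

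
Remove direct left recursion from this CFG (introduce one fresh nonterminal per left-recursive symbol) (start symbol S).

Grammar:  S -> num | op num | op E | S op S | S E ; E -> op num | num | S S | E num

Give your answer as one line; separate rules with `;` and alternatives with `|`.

S -> num S' | op num S' | op E S'; E -> op num E' | num E' | S S E'; S' -> op S S' | E S' | ε; E' -> num E' | ε

S, E are directly left-recursive.
For S: α = {op S, E}, β = {num, op num, op E}. Rewrite as S → β S' and S' → α S' | ε.
For E: α = {num}, β = {op num, num, S S}. Rewrite as E → β E' and E' → α E' | ε.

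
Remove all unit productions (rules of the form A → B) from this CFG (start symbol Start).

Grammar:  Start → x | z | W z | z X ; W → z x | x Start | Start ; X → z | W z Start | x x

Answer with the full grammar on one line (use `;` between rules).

Unit pairs: W ⇒* {Start}.
Replace each nonterminal's rules with the union of the non-unit rules of every nonterminal it unit-derives.

Start → x | z | W z | z X; W → x | z | W z | z X | z x | x Start; X → z | W z Start | x x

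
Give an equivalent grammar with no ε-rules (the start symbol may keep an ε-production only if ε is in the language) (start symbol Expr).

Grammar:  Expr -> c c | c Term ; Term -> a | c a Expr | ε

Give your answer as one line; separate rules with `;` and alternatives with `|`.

Expr -> c c | c Term | c; Term -> a | c a Expr

Nullable nonterminals: {Term}.
ε ∉ L(G), so no ε-production is kept.
For each production, add variants omitting each subset of nullable occurrences: Expr → c Term gives c Term | c.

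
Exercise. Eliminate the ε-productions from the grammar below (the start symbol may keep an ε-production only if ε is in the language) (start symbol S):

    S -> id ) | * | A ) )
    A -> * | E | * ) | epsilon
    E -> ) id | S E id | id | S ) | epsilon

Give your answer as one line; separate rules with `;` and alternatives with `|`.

S -> id ) | * | A ) ) | ) ); A -> * | E | * ); E -> ) id | S E id | S id | id | S )

The nullable symbols are {A, E}.
ε ∉ L(G), so no ε-production is kept.
Add the nullable-subset variants: S → A ) ) gives A ) ) | ) ). E → S E id gives S E id | S id.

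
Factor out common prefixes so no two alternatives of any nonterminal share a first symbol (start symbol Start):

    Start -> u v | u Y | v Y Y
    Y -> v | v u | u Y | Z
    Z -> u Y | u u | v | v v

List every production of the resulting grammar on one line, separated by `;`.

Start has alternatives sharing prefix 'u': factor to Start → u Start1 with Start1 → v | Y.
Y has alternatives sharing prefix 'v': factor to Y → v Y1 with Y1 → ε | u.
Z has alternatives sharing prefix 'u': factor to Z → u Z1 with Z1 → Y | u.
Z has alternatives sharing prefix 'v': factor to Z → v Z2 with Z2 → ε | v.

Start -> v Y Y | u Start1; Y -> u Y | Z | v Y1; Z -> u Z1 | v Z2; Start1 -> v | Y; Y1 -> ε | u; Z1 -> Y | u; Z2 -> ε | v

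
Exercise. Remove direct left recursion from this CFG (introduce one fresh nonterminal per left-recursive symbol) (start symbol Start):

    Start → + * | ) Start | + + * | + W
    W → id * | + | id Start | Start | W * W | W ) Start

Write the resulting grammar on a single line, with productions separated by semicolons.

W is directly left-recursive.
For W: α = {* W, ) Start}, β = {id *, +, id Start, Start}. Rewrite as W → β W1 and W1 → α W1 | ε.

Start → + * | ) Start | + + * | + W; W → id * W1 | + W1 | id Start W1 | Start W1; W1 → * W W1 | ) Start W1 | ε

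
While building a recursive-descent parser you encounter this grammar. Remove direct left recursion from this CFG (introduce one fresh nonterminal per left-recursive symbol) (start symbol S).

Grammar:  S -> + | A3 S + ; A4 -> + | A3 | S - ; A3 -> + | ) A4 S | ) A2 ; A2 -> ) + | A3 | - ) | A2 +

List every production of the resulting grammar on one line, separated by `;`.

Left recursion appears on A2.
For A2: α = {+}, β = {) +, A3, - )}. Rewrite as A2 → β A2' and A2' → α A2' | ε.

S -> + | A3 S +; A4 -> + | A3 | S -; A3 -> + | ) A4 S | ) A2; A2 -> ) + A2' | A3 A2' | - ) A2'; A2' -> + A2' | ε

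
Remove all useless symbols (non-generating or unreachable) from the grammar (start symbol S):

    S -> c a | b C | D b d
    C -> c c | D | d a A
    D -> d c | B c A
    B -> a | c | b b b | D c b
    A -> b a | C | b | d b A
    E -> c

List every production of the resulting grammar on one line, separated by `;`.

Generating nonterminals: {A, B, C, D, E, S}.
Reachable from S after that: {A, B, C, D, S}.
Removed useless symbols: {E} and every production mentioning them.

S -> c a | b C | D b d; C -> c c | D | d a A; D -> d c | B c A; B -> a | c | b b b | D c b; A -> b a | C | b | d b A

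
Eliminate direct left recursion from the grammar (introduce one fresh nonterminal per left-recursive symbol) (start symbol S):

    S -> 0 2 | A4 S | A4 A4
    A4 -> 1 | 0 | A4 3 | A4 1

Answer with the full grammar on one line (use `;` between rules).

Directly left-recursive nonterminal: A4.
For A4: α = {3, 1}, β = {1, 0}. Rewrite as A4 → β A4' and A4' → α A4' | ε.

S -> 0 2 | A4 S | A4 A4; A4 -> 1 A4' | 0 A4'; A4' -> 3 A4' | 1 A4' | eps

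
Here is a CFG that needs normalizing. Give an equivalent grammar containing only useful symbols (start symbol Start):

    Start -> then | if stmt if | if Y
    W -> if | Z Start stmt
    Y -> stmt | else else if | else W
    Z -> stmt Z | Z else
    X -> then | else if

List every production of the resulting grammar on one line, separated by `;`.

Start -> then | if stmt if | if Y; W -> if; Y -> stmt | else else if | else W

Generating nonterminals: {Start, W, X, Y}.
Reachable from Start after that: {Start, W, Y}.
Removed useless symbols: {X, Z} and every production mentioning them.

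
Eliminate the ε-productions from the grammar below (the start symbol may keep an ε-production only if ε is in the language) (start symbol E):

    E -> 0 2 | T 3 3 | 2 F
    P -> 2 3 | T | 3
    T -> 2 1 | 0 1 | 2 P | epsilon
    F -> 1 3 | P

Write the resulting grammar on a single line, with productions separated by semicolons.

E -> 0 2 | T 3 3 | 3 3 | 2 F | 2; P -> 2 3 | T | 3; T -> 2 1 | 0 1 | 2 P | 2; F -> 1 3 | P

Nullable nonterminals: {F, P, T}.
ε ∉ L(G), so no ε-production is kept.
Expand every rule over subsets of its nullable positions: E → T 3 3 gives T 3 3 | 3 3. E → 2 F gives 2 F | 2. T → 2 P gives 2 P | 2.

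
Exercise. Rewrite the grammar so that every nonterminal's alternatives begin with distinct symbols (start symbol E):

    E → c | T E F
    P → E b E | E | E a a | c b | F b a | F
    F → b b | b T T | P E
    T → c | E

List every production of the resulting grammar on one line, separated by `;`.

E → c | T E F; P → c b | E P' | F P''; F → P E | b F'; T → c | E; P' → b E | ε | a a; P'' → b a | ε; F' → b | T T

P has alternatives sharing prefix 'E': factor to P → E P' with P' → b E | ε | a a.
P has alternatives sharing prefix 'F': factor to P → F P'' with P'' → b a | ε.
F has alternatives sharing prefix 'b': factor to F → b F' with F' → b | T T.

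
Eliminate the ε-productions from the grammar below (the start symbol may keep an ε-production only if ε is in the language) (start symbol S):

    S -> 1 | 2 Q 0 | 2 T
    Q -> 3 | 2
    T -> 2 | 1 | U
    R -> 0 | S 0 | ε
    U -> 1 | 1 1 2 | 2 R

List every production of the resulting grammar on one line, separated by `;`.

S -> 1 | 2 Q 0 | 2 T; Q -> 3 | 2; T -> 2 | 1 | U; R -> 0 | S 0; U -> 1 | 1 1 2 | 2 R | 2

The nullable symbols are {R}.
ε ∉ L(G), so no ε-production is kept.
Expand every rule over subsets of its nullable positions: U → 2 R gives 2 R | 2.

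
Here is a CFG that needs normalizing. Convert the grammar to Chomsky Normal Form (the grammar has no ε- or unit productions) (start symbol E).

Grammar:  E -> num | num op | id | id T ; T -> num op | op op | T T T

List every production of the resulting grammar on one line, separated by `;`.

Introduce a nonterminal for each terminal appearing in a rule of length ≥ 2: X1 → num, X2 → op, X3 → id.
Binarize each right-hand side of length ≥ 3 by chaining fresh nonterminals (Y1, Y2, …): affected rules were T → T T T.

E -> num | X1 X2 | id | X3 T; T -> X1 X2 | X2 X2 | T Y1; X1 -> num; X2 -> op; X3 -> id; Y1 -> T T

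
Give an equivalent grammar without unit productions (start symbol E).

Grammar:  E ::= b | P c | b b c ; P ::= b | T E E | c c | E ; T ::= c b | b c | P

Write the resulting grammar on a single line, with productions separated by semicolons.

Unit pairs: P ⇒* {E}; T ⇒* {E, P}.
For each unit pair (A, B), copy every non-unit production of B to A, then drop all unit productions.

E ::= b | P c | b b c; P ::= b | P c | b b c | T E E | c c; T ::= b | P c | b b c | T E E | c c | c b | b c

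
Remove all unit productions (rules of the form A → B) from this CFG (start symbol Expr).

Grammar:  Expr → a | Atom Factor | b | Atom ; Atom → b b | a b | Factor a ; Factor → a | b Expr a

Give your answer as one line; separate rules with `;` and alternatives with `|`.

Expr → b b | a b | Factor a | a | Atom Factor | b; Atom → b b | a b | Factor a; Factor → a | b Expr a

Unit pairs: Expr ⇒* {Atom}.
For every A with A ⇒* B via unit rules, add B's non-unit alternatives to A; then delete every rule of the form X → Y.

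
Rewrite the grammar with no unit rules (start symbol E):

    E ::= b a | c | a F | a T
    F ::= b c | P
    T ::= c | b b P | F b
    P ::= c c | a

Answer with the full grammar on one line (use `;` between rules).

Unit pairs: F ⇒* {P}.
For every A with A ⇒* B via unit rules, add B's non-unit alternatives to A; then delete every rule of the form X → Y.

E ::= b a | c | a F | a T; F ::= b c | c c | a; T ::= c | b b P | F b; P ::= c c | a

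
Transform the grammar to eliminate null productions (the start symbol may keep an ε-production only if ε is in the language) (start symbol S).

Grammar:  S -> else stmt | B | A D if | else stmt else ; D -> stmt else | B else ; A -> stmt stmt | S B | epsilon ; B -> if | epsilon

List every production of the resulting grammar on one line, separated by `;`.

Nullable nonterminals: {A, B, S}.
ε ∈ L(G) since S is nullable, so keep S → ε.
For each production, add variants omitting each subset of nullable occurrences: S → A D if gives A D if | D if. D → B else gives B else | else. A → S B gives S B | S | B.

S -> else stmt | B | A D if | D if | else stmt else | epsilon; D -> stmt else | B else | else; A -> stmt stmt | S B | S | B; B -> if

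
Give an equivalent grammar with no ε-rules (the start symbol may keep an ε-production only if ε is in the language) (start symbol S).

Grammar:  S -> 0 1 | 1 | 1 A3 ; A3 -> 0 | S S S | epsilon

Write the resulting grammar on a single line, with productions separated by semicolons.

Nullable set = {A3}.
ε ∉ L(G), so no ε-production is kept.

S -> 0 1 | 1 | 1 A3; A3 -> 0 | S S S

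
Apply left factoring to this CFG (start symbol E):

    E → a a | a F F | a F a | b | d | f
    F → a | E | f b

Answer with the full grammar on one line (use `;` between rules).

E → b | d | f | a E'; F → a | E | f b; E' → a | F E''; E'' → F | a

E has alternatives sharing prefix 'a': factor to E → a E' with E' → a | F F | F a.
E' has alternatives sharing prefix 'F': factor to E' → F E'' with E'' → F | a.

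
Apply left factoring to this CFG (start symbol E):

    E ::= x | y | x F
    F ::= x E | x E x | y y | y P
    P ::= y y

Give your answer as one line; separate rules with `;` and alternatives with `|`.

E ::= y | x E'; F ::= x E F' | y F''; P ::= y y; E' ::= eps | F; F' ::= eps | x; F'' ::= y | P

E has alternatives sharing prefix 'x': factor to E → x E' with E' → ε | F.
F has alternatives sharing prefix 'x E': factor to F → x E F' with F' → ε | x.
F has alternatives sharing prefix 'y': factor to F → y F'' with F'' → y | P.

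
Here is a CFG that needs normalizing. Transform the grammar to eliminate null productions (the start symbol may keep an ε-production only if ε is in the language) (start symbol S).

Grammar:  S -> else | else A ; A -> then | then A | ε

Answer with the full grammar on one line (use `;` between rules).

The nullable symbols are {A}.
ε ∉ L(G), so no ε-production is kept.

S -> else | else A; A -> then | then A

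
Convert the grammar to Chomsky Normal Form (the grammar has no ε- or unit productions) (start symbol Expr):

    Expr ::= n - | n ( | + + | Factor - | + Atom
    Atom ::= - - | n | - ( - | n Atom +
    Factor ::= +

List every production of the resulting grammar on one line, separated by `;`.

Expr ::= X1 X2 | X1 X3 | X4 X4 | Factor X2 | X4 Atom; Atom ::= X2 X2 | n | X2 Y1 | X1 Y2; Factor ::= +; X1 ::= n; X2 ::= -; X3 ::= (; X4 ::= +; Y1 ::= X3 X2; Y2 ::= Atom X4

Introduce a nonterminal for each terminal appearing in a rule of length ≥ 2: X1 → n, X2 → -, X3 → (, X4 → +.
Binarize each right-hand side of length ≥ 3 by chaining fresh nonterminals (Y1, Y2, …): affected rules were Atom → X2 X3 X2; Atom → X1 Atom X4.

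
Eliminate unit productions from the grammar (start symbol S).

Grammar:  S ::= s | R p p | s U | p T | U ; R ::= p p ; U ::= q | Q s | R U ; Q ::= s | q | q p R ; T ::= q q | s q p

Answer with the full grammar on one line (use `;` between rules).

Unit pairs: S ⇒* {U}.
Replace each nonterminal's rules with the union of the non-unit rules of every nonterminal it unit-derives.

S ::= q | Q s | R U | s | R p p | s U | p T; R ::= p p; U ::= q | Q s | R U; Q ::= s | q | q p R; T ::= q q | s q p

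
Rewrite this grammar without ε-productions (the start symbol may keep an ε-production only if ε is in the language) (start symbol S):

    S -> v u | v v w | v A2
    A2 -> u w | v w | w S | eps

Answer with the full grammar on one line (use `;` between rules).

S -> v u | v v w | v A2 | v; A2 -> u w | v w | w S

Nullable nonterminals: {A2}.
ε ∉ L(G), so no ε-production is kept.
Add the nullable-subset variants: S → v A2 gives v A2 | v.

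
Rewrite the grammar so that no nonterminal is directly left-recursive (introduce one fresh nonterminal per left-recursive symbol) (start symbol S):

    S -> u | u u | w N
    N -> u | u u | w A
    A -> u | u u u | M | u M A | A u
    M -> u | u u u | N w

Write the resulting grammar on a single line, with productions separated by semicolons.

S -> u | u u | w N; N -> u | u u | w A; A -> u A' | u u u A' | M A' | u M A A'; M -> u | u u u | N w; A' -> u A' | epsilon

A is directly left-recursive.
For A: α = {u}, β = {u, u u u, M, u M A}. Rewrite as A → β A' and A' → α A' | ε.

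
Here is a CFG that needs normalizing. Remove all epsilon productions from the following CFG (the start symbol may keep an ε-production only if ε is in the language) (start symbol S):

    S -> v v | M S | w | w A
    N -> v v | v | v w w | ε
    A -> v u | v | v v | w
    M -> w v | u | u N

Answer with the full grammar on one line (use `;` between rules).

Nullable nonterminals: {N}.
ε ∉ L(G), so no ε-production is kept.

S -> v v | M S | w | w A; N -> v v | v | v w w; A -> v u | v | v v | w; M -> w v | u | u N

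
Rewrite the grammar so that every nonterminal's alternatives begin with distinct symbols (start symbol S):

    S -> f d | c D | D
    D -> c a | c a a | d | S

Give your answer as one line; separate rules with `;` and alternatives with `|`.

S -> f d | c D | D; D -> d | S | c a D'; D' -> ε | a

D has alternatives sharing prefix 'c a': factor to D → c a D' with D' → ε | a.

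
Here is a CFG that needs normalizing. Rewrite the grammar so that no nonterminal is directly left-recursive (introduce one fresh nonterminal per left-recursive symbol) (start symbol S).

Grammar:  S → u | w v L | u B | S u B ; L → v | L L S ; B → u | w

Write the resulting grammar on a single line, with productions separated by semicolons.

S → u S' | w v L S' | u B S'; L → v L'; B → u | w; S' → u B S' | ε; L' → L S L' | ε

Left recursion appears on S, L.
For S: α = {u B}, β = {u, w v L, u B}. Rewrite as S → β S' and S' → α S' | ε.
For L: α = {L S}, β = {v}. Rewrite as L → β L' and L' → α L' | ε.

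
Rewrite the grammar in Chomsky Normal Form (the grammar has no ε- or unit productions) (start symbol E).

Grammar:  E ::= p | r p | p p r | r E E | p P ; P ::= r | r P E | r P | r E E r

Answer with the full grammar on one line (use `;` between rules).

E ::= p | X1 X2 | X2 Y1 | X1 Y2 | X2 P; P ::= r | X1 Y3 | X1 P | X1 Y4; X1 ::= r; X2 ::= p; Y1 ::= X2 X1; Y2 ::= E E; Y3 ::= P E; Y4 ::= E Y5; Y5 ::= E X1

Introduce a nonterminal for each terminal appearing in a rule of length ≥ 2: X1 → r, X2 → p.
Binarize each right-hand side of length ≥ 3 by chaining fresh nonterminals (Y1, Y2, …): affected rules were E → X2 X2 X1; E → X1 E E; P → X1 P E; P → X1 E E X1.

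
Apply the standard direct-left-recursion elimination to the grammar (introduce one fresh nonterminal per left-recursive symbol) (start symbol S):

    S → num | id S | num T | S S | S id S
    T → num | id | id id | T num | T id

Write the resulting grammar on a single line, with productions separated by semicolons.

Directly left-recursive nonterminals: S, T.
For S: α = {S, id S}, β = {num, id S, num T}. Rewrite as S → β S' and S' → α S' | ε.
For T: α = {num, id}, β = {num, id, id id}. Rewrite as T → β T' and T' → α T' | ε.

S → num S' | id S S' | num T S'; T → num T' | id T' | id id T'; S' → S S' | id S S' | ε; T' → num T' | id T' | ε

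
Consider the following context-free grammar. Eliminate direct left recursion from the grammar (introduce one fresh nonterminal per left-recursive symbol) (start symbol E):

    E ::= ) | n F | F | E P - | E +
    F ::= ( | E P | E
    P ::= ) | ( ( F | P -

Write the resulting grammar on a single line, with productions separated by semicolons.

Left recursion appears on E, P.
For E: α = {P -, +}, β = {), n F, F}. Rewrite as E → β E' and E' → α E' | ε.
For P: α = {-}, β = {), ( ( F}. Rewrite as P → β P' and P' → α P' | ε.

E ::= ) E' | n F E' | F E'; F ::= ( | E P | E; P ::= ) P' | ( ( F P'; E' ::= P - E' | + E' | eps; P' ::= - P' | eps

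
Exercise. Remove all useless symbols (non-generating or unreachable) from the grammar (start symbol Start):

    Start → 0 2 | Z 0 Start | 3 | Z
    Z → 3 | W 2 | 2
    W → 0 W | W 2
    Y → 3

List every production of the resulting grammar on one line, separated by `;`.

Generating nonterminals: {Start, Y, Z}.
Reachable from Start after that: {Start, Z}.
Removed useless symbols: {W, Y} and every production mentioning them.

Start → 0 2 | Z 0 Start | 3 | Z; Z → 3 | 2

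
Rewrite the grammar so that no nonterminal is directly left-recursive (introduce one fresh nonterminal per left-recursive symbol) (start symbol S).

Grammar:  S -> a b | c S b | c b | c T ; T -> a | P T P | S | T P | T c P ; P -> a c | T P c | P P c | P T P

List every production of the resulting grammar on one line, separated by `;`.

Directly left-recursive nonterminals: T, P.
For T: α = {P, c P}, β = {a, P T P, S}. Rewrite as T → β T' and T' → α T' | ε.
For P: α = {P c, T P}, β = {a c, T P c}. Rewrite as P → β P' and P' → α P' | ε.

S -> a b | c S b | c b | c T; T -> a T' | P T P T' | S T'; P -> a c P' | T P c P'; T' -> P T' | c P T' | ε; P' -> P c P' | T P P' | ε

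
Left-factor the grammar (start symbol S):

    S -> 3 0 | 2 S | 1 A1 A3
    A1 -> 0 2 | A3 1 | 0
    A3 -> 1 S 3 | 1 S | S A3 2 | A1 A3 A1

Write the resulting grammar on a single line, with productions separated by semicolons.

A1 has alternatives sharing prefix '0': factor to A1 → 0 A1' with A1' → 2 | ε.
A3 has alternatives sharing prefix '1 S': factor to A3 → 1 S A3' with A3' → 3 | ε.

S -> 3 0 | 2 S | 1 A1 A3; A1 -> A3 1 | 0 A1'; A3 -> S A3 2 | A1 A3 A1 | 1 S A3'; A1' -> 2 | ε; A3' -> 3 | ε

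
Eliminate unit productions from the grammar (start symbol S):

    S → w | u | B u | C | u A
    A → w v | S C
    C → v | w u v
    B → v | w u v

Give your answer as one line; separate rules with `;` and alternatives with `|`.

Unit pairs: S ⇒* {C}.
For every A with A ⇒* B via unit rules, add B's non-unit alternatives to A; then delete every rule of the form X → Y.

S → v | w u v | w | u | B u | u A; A → w v | S C; C → v | w u v; B → v | w u v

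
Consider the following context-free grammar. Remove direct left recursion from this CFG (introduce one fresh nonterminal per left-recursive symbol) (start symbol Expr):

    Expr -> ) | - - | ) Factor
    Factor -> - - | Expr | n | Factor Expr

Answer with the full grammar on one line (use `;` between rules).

Expr -> ) | - - | ) Factor; Factor -> - - Factor1 | Expr Factor1 | n Factor1; Factor1 -> Expr Factor1 | epsilon

Left recursion appears on Factor.
For Factor: α = {Expr}, β = {- -, Expr, n}. Rewrite as Factor → β Factor1 and Factor1 → α Factor1 | ε.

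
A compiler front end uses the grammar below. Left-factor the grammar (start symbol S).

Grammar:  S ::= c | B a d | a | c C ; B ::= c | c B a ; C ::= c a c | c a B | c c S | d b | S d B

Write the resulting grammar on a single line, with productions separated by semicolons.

S ::= B a d | a | c S'; B ::= c B'; C ::= d b | S d B | c C'; S' ::= ε | C; B' ::= ε | B a; C' ::= c S | a C''; C'' ::= c | B

S has alternatives sharing prefix 'c': factor to S → c S' with S' → ε | C.
B has alternatives sharing prefix 'c': factor to B → c B' with B' → ε | B a.
C has alternatives sharing prefix 'c': factor to C → c C' with C' → a c | a B | c S.
C' has alternatives sharing prefix 'a': factor to C' → a C'' with C'' → c | B.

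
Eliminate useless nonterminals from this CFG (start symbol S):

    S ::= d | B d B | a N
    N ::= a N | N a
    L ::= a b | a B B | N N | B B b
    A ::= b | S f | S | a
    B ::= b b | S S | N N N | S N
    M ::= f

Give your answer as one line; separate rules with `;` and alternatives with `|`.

Generating nonterminals: {A, B, L, M, S}.
Reachable from S after that: {B, S}.
Removed useless symbols: {A, L, M, N} and every production mentioning them.

S ::= d | B d B; B ::= b b | S S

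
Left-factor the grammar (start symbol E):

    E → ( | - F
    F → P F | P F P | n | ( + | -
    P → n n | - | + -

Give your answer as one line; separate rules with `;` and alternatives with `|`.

E → ( | - F; F → n | ( + | - | P F F'; P → n n | - | + -; F' → ε | P

F has alternatives sharing prefix 'P F': factor to F → P F F' with F' → ε | P.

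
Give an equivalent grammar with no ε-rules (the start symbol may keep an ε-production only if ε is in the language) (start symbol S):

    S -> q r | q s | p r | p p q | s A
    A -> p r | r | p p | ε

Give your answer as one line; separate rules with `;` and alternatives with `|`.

Nullable set = {A}.
ε ∉ L(G), so no ε-production is kept.
Add the nullable-subset variants: S → s A gives s A | s.

S -> q r | q s | p r | p p q | s A | s; A -> p r | r | p p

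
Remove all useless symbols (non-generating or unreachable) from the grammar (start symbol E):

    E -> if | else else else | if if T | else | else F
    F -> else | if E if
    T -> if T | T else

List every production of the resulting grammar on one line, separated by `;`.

E -> if | else else else | else | else F; F -> else | if E if

Generating nonterminals: {E, F}.
Reachable from E after that: {E, F}.
Removed useless symbols: {T} and every production mentioning them.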